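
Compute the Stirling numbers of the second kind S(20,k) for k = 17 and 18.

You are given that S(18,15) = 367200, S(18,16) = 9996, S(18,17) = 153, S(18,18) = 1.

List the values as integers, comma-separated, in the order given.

row 19: T[19][16]=16·9996+367200=527136  T[19][17]=17·153+9996=12597  T[19][18]=18·1+153=171
row 20: T[20][17]=17·12597+527136=741285  T[20][18]=18·171+12597=15675
Read S(20,17) = 741285, S(20,18) = 15675.

741285, 15675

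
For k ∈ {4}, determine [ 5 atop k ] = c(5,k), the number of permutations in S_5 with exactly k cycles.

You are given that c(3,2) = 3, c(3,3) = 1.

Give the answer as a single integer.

r4: T_4,3=3×1+3=6; T_4,4=3×0+1=1
r5: T_5,4=4×1+6=10
Read c(5,4) = 10.

10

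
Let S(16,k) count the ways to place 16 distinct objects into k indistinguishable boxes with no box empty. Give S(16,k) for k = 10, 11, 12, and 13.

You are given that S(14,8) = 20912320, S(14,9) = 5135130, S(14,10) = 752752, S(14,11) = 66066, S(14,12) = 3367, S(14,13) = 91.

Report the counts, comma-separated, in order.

[15] T[15,9]:9*5135130+20912320=67128490 · T[15,10]:10*752752+5135130=12662650 · T[15,11]:11*66066+752752=1479478 · T[15,12]:12*3367+66066=106470 · T[15,13]:13*91+3367=4550
[16] T[16,10]:10*12662650+67128490=193754990 · T[16,11]:11*1479478+12662650=28936908 · T[16,12]:12*106470+1479478=2757118 · T[16,13]:13*4550+106470=165620
Read S(16,10) = 193754990, S(16,11) = 28936908, S(16,12) = 2757118, S(16,13) = 165620.

193754990, 28936908, 2757118, 165620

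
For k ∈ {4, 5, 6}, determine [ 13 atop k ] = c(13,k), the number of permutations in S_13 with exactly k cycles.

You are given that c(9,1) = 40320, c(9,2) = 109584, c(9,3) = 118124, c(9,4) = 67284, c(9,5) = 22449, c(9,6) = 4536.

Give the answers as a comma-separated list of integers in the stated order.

@10  (10,1):40320·9+0→362880, (10,2):109584·9+40320→1026576, (10,3):118124·9+109584→1172700, (10,4):67284·9+118124→723680, (10,5):22449·9+67284→269325, (10,6):4536·9+22449→63273
@11  (11,2):1026576·10+362880→10628640, (11,3):1172700·10+1026576→12753576, (11,4):723680·10+1172700→8409500, (11,5):269325·10+723680→3416930, (11,6):63273·10+269325→902055
@12  (12,3):12753576·11+10628640→150917976, (12,4):8409500·11+12753576→105258076, (12,5):3416930·11+8409500→45995730, (12,6):902055·11+3416930→13339535
@13  (13,4):105258076·12+150917976→1414014888, (13,5):45995730·12+105258076→657206836, (13,6):13339535·12+45995730→206070150
Read c(13,4) = 1414014888, c(13,5) = 657206836, c(13,6) = 206070150.

1414014888, 657206836, 206070150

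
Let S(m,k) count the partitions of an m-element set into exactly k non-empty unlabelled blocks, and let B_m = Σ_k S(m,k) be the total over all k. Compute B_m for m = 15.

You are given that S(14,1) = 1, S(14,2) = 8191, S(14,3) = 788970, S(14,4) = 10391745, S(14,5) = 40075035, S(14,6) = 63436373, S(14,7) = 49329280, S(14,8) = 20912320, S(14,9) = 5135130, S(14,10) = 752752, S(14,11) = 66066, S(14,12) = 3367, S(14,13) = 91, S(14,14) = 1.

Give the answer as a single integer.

r15: T_15,1=1×1+0=1; T_15,2=2×8191+1=16383; T_15,3=3×788970+8191=2375101; T_15,4=4×10391745+788970=42355950; T_15,5=5×40075035+10391745=210766920; T_15,6=6×63436373+40075035=420693273; T_15,7=7×49329280+63436373=408741333; T_15,8=8×20912320+49329280=216627840; T_15,9=9×5135130+20912320=67128490; T_15,10=10×752752+5135130=12662650; T_15,11=11×66066+752752=1479478; T_15,12=12×3367+66066=106470; T_15,13=13×91+3367=4550; T_15,14=14×1+91=105; T_15,15=15×0+1=1
B_15 = ΣS(15,k) = 1+16383+2375101+42355950+210766920+420693273+408741333+216627840+67128490+12662650+1479478+106470+4550+105+1 = 1382958545

1382958545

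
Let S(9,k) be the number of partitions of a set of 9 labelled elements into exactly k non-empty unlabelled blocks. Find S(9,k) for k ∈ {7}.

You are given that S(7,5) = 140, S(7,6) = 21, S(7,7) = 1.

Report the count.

462

row 8: T[8][6]=6·21+140=266  T[8][7]=7·1+21=28
row 9: T[9][7]=7·28+266=462
Read S(9,7) = 462.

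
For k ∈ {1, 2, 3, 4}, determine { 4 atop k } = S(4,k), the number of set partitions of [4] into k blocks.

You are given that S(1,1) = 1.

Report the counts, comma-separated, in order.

row 2: T[2][1]=1·1+0=1  T[2][2]=2·0+1=1
row 3: T[3][1]=1·1+0=1  T[3][2]=2·1+1=3  T[3][3]=3·0+1=1
row 4: T[4][1]=1·1+0=1  T[4][2]=2·3+1=7  T[4][3]=3·1+3=6  T[4][4]=4·0+1=1
Read S(4,1) = 1, S(4,2) = 7, S(4,3) = 6, S(4,4) = 1.

1, 7, 6, 1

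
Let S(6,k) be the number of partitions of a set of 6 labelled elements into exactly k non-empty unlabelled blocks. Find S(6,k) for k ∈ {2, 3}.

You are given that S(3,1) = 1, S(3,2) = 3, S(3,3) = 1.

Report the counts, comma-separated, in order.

31, 90

r4: T_4,1=1×1+0=1; T_4,2=2×3+1=7; T_4,3=3×1+3=6
r5: T_5,1=1×1+0=1; T_5,2=2×7+1=15; T_5,3=3×6+7=25
r6: T_6,2=2×15+1=31; T_6,3=3×25+15=90
Read S(6,2) = 31, S(6,3) = 90.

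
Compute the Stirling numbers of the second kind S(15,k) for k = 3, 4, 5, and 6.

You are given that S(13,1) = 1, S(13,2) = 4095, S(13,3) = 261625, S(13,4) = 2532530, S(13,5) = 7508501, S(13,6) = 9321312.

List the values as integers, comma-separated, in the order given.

r14: T_14,2=2×4095+1=8191; T_14,3=3×261625+4095=788970; T_14,4=4×2532530+261625=10391745; T_14,5=5×7508501+2532530=40075035; T_14,6=6×9321312+7508501=63436373
r15: T_15,3=3×788970+8191=2375101; T_15,4=4×10391745+788970=42355950; T_15,5=5×40075035+10391745=210766920; T_15,6=6×63436373+40075035=420693273
Read S(15,3) = 2375101, S(15,4) = 42355950, S(15,5) = 210766920, S(15,6) = 420693273.

2375101, 42355950, 210766920, 420693273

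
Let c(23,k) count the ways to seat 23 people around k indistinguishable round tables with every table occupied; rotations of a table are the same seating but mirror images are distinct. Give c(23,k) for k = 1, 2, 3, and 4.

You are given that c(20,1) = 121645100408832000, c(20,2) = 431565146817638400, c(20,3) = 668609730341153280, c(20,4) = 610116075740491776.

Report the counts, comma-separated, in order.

r21: T_21,1=20×121645100408832000+0=2432902008176640000; T_21,2=20×431565146817638400+121645100408832000=8752948036761600000; T_21,3=20×668609730341153280+431565146817638400=13803759753640704000; T_21,4=20×610116075740491776+668609730341153280=12870931245150988800
r22: T_22,1=21×2432902008176640000+0=51090942171709440000; T_22,2=21×8752948036761600000+2432902008176640000=186244810780170240000; T_22,3=21×13803759753640704000+8752948036761600000=298631902863216384000; T_22,4=21×12870931245150988800+13803759753640704000=284093315901811468800
r23: T_23,1=22×51090942171709440000+0=1124000727777607680000; T_23,2=22×186244810780170240000+51090942171709440000=4148476779335454720000; T_23,3=22×298631902863216384000+186244810780170240000=6756146673770930688000; T_23,4=22×284093315901811468800+298631902863216384000=6548684852703068697600
Read c(23,1) = 1124000727777607680000, c(23,2) = 4148476779335454720000, c(23,3) = 6756146673770930688000, c(23,4) = 6548684852703068697600.

1124000727777607680000, 4148476779335454720000, 6756146673770930688000, 6548684852703068697600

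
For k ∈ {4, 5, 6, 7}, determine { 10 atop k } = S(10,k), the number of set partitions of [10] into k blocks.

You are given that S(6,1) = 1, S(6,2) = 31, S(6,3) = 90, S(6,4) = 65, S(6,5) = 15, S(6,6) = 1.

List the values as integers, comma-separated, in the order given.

34105, 42525, 22827, 5880

@7  (7,1):1·1+0→1, (7,2):31·2+1→63, (7,3):90·3+31→301, (7,4):65·4+90→350, (7,5):15·5+65→140, (7,6):1·6+15→21, (7,7):0·7+1→1
@8  (8,2):63·2+1→127, (8,3):301·3+63→966, (8,4):350·4+301→1701, (8,5):140·5+350→1050, (8,6):21·6+140→266, (8,7):1·7+21→28
@9  (9,3):966·3+127→3025, (9,4):1701·4+966→7770, (9,5):1050·5+1701→6951, (9,6):266·6+1050→2646, (9,7):28·7+266→462
@10  (10,4):7770·4+3025→34105, (10,5):6951·5+7770→42525, (10,6):2646·6+6951→22827, (10,7):462·7+2646→5880
Read S(10,4) = 34105, S(10,5) = 42525, S(10,6) = 22827, S(10,7) = 5880.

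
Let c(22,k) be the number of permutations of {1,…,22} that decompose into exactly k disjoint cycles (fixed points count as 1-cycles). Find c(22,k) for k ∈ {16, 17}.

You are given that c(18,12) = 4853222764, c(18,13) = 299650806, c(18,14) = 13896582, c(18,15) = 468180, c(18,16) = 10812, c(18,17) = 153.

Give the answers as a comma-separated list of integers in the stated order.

75289668850, 2792167686

row 19: T[19][13]=18·299650806+4853222764=10246937272  T[19][14]=18·13896582+299650806=549789282  T[19][15]=18·468180+13896582=22323822  T[19][16]=18·10812+468180=662796  T[19][17]=18·153+10812=13566
row 20: T[20][14]=19·549789282+10246937272=20692933630  T[20][15]=19·22323822+549789282=973941900  T[20][16]=19·662796+22323822=34916946  T[20][17]=19·13566+662796=920550
row 21: T[21][15]=20·973941900+20692933630=40171771630  T[21][16]=20·34916946+973941900=1672280820  T[21][17]=20·920550+34916946=53327946
row 22: T[22][16]=21·1672280820+40171771630=75289668850  T[22][17]=21·53327946+1672280820=2792167686
Read c(22,16) = 75289668850, c(22,17) = 2792167686.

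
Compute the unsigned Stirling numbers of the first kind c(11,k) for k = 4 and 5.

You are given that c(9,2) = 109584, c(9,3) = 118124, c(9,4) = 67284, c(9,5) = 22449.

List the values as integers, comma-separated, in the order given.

r10: T_10,3=9×118124+109584=1172700; T_10,4=9×67284+118124=723680; T_10,5=9×22449+67284=269325
r11: T_11,4=10×723680+1172700=8409500; T_11,5=10×269325+723680=3416930
Read c(11,4) = 8409500, c(11,5) = 3416930.

8409500, 3416930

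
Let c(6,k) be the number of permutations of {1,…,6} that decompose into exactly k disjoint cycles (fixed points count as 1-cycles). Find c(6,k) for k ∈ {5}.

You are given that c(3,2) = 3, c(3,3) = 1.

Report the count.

i=4: T(4,3)=3+3·1=6 | T(4,4)=1+3·0=1
i=5: T(5,4)=6+4·1=10 | T(5,5)=1+4·0=1
i=6: T(6,5)=10+5·1=15
Read c(6,5) = 15.

15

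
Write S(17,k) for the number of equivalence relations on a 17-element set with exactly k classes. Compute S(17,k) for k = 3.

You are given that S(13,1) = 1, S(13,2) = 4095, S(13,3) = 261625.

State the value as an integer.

r14: T_14,1=1×1+0=1; T_14,2=2×4095+1=8191; T_14,3=3×261625+4095=788970
r15: T_15,1=1×1+0=1; T_15,2=2×8191+1=16383; T_15,3=3×788970+8191=2375101
r16: T_16,2=2×16383+1=32767; T_16,3=3×2375101+16383=7141686
r17: T_17,3=3×7141686+32767=21457825
Read S(17,3) = 21457825.

21457825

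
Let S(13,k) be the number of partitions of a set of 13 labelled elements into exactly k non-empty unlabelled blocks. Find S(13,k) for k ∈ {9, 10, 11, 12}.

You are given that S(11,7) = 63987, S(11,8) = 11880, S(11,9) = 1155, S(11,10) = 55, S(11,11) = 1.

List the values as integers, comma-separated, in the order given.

row 12: T[12][8]=8·11880+63987=159027  T[12][9]=9·1155+11880=22275  T[12][10]=10·55+1155=1705  T[12][11]=11·1+55=66  T[12][12]=12·0+1=1
row 13: T[13][9]=9·22275+159027=359502  T[13][10]=10·1705+22275=39325  T[13][11]=11·66+1705=2431  T[13][12]=12·1+66=78
Read S(13,9) = 359502, S(13,10) = 39325, S(13,11) = 2431, S(13,12) = 78.

359502, 39325, 2431, 78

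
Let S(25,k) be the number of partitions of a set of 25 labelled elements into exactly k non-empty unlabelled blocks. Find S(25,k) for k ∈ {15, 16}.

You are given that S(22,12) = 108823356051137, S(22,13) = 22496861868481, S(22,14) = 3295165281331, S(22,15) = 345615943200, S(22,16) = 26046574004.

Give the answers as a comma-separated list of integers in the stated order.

r23: T_23,13=13×22496861868481+108823356051137=401282560341390; T_23,14=14×3295165281331+22496861868481=68629175807115; T_23,15=15×345615943200+3295165281331=8479404429331; T_23,16=16×26046574004+345615943200=762361127264
r24: T_24,14=14×68629175807115+401282560341390=1362091021641000; T_24,15=15×8479404429331+68629175807115=195820242247080; T_24,16=16×762361127264+8479404429331=20677182465555
r25: T_25,15=15×195820242247080+1362091021641000=4299394655347200; T_25,16=16×20677182465555+195820242247080=526655161695960
Read S(25,15) = 4299394655347200, S(25,16) = 526655161695960.

4299394655347200, 526655161695960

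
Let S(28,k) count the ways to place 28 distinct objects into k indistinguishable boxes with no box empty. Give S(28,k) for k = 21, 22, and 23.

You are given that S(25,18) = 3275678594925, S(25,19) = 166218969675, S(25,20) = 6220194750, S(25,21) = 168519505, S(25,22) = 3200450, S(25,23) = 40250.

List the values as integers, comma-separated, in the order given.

22653141490980, 825906183960, 22693687380

[26] T[26,19]:19*166218969675+3275678594925=6433839018750 · T[26,20]:20*6220194750+166218969675=290622864675 · T[26,21]:21*168519505+6220194750=9759104355 · T[26,22]:22*3200450+168519505=238929405 · T[26,23]:23*40250+3200450=4126200
[27] T[27,20]:20*290622864675+6433839018750=12246296312250 · T[27,21]:21*9759104355+290622864675=495564056130 · T[27,22]:22*238929405+9759104355=15015551265 · T[27,23]:23*4126200+238929405=333832005
[28] T[28,21]:21*495564056130+12246296312250=22653141490980 · T[28,22]:22*15015551265+495564056130=825906183960 · T[28,23]:23*333832005+15015551265=22693687380
Read S(28,21) = 22653141490980, S(28,22) = 825906183960, S(28,23) = 22693687380.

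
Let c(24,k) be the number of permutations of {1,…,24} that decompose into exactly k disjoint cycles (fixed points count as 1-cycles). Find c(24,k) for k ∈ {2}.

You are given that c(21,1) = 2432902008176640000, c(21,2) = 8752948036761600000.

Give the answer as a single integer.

96538966652493066240000

[22] T[22,1]:21*2432902008176640000+0=51090942171709440000 · T[22,2]:21*8752948036761600000+2432902008176640000=186244810780170240000
[23] T[23,1]:22*51090942171709440000+0=1124000727777607680000 · T[23,2]:22*186244810780170240000+51090942171709440000=4148476779335454720000
[24] T[24,2]:23*4148476779335454720000+1124000727777607680000=96538966652493066240000
Read c(24,2) = 96538966652493066240000.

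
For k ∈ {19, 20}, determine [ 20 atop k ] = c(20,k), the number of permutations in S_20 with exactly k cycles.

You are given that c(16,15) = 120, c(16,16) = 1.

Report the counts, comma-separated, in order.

row 17: T[17][16]=16·1+120=136  T[17][17]=16·0+1=1
row 18: T[18][17]=17·1+136=153  T[18][18]=17·0+1=1
row 19: T[19][18]=18·1+153=171  T[19][19]=18·0+1=1
row 20: T[20][19]=19·1+171=190  T[20][20]=19·0+1=1
Read c(20,19) = 190, c(20,20) = 1.

190, 1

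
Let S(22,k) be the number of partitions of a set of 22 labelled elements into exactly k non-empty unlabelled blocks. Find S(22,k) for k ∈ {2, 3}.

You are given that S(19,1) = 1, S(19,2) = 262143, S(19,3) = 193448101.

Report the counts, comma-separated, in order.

2097151, 5228079450

[20] T[20,1]:1*1+0=1 · T[20,2]:2*262143+1=524287 · T[20,3]:3*193448101+262143=580606446
[21] T[21,1]:1*1+0=1 · T[21,2]:2*524287+1=1048575 · T[21,3]:3*580606446+524287=1742343625
[22] T[22,2]:2*1048575+1=2097151 · T[22,3]:3*1742343625+1048575=5228079450
Read S(22,2) = 2097151, S(22,3) = 5228079450.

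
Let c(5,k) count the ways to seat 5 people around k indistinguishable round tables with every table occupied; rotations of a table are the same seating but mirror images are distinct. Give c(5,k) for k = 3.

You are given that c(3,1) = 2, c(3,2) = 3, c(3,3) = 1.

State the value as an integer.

35

row 4: T[4][2]=3·3+2=11  T[4][3]=3·1+3=6
row 5: T[5][3]=4·6+11=35
Read c(5,3) = 35.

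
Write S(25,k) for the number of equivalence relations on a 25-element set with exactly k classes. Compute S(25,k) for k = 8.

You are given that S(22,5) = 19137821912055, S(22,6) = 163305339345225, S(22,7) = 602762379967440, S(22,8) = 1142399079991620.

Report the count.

690223721118368580

[23] T[23,6]:6*163305339345225+19137821912055=998969857983405 · T[23,7]:7*602762379967440+163305339345225=4382641999117305 · T[23,8]:8*1142399079991620+602762379967440=9741955019900400
[24] T[24,7]:7*4382641999117305+998969857983405=31677463851804540 · T[24,8]:8*9741955019900400+4382641999117305=82318282158320505
[25] T[25,8]:8*82318282158320505+31677463851804540=690223721118368580
Read S(25,8) = 690223721118368580.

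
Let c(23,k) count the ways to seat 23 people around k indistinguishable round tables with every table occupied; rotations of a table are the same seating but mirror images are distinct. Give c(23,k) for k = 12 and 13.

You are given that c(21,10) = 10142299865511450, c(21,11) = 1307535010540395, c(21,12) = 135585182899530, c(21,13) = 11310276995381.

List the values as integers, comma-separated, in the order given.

129006659818331295, 12363045847086207

r22: T_22,11=21×1307535010540395+10142299865511450=37600535086859745; T_22,12=21×135585182899530+1307535010540395=4154823851430525; T_22,13=21×11310276995381+135585182899530=373100999802531
r23: T_23,12=22×4154823851430525+37600535086859745=129006659818331295; T_23,13=22×373100999802531+4154823851430525=12363045847086207
Read c(23,12) = 129006659818331295, c(23,13) = 12363045847086207.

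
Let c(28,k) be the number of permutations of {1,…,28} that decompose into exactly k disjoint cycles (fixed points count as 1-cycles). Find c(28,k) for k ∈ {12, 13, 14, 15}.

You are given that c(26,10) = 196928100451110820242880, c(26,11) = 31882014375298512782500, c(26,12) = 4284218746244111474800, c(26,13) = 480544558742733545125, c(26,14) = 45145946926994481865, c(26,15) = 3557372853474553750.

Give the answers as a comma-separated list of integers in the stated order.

row 27: T[27][11]=26·31882014375298512782500+196928100451110820242880=1025860474208872152587880  T[27][12]=26·4284218746244111474800+31882014375298512782500=143271701777645411127300  T[27][13]=26·480544558742733545125+4284218746244111474800=16778377273555183648050  T[27][14]=26·45145946926994481865+480544558742733545125=1654339178844590073615  T[27][15]=26·3557372853474553750+45145946926994481865=137637641117332879365
row 28: T[28][12]=27·143271701777645411127300+1025860474208872152587880=4894196422205298253024980  T[28][13]=27·16778377273555183648050+143271701777645411127300=596287888163635369624650  T[28][14]=27·1654339178844590073615+16778377273555183648050=61445535102359115635655  T[28][15]=27·137637641117332879365+1654339178844590073615=5370555489012577816470
Read c(28,12) = 4894196422205298253024980, c(28,13) = 596287888163635369624650, c(28,14) = 61445535102359115635655, c(28,15) = 5370555489012577816470.

4894196422205298253024980, 596287888163635369624650, 61445535102359115635655, 5370555489012577816470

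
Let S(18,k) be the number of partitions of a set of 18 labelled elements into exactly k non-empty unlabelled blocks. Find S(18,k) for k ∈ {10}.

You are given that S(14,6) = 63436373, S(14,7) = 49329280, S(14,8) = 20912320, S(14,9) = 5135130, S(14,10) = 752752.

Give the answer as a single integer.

r15: T_15,7=7×49329280+63436373=408741333; T_15,8=8×20912320+49329280=216627840; T_15,9=9×5135130+20912320=67128490; T_15,10=10×752752+5135130=12662650
r16: T_16,8=8×216627840+408741333=2141764053; T_16,9=9×67128490+216627840=820784250; T_16,10=10×12662650+67128490=193754990
r17: T_17,9=9×820784250+2141764053=9528822303; T_17,10=10×193754990+820784250=2758334150
r18: T_18,10=10×2758334150+9528822303=37112163803
Read S(18,10) = 37112163803.

37112163803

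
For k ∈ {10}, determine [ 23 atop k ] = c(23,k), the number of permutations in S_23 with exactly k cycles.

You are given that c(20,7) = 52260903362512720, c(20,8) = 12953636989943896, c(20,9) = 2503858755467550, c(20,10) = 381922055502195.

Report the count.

@21  (21,8):12953636989943896·20+52260903362512720→311333643161390640, (21,9):2503858755467550·20+12953636989943896→63030812099294896, (21,10):381922055502195·20+2503858755467550→10142299865511450
@22  (22,9):63030812099294896·21+311333643161390640→1634980697246583456, (22,10):10142299865511450·21+63030812099294896→276019109275035346
@23  (23,10):276019109275035346·22+1634980697246583456→7707401101297361068
Read c(23,10) = 7707401101297361068.

7707401101297361068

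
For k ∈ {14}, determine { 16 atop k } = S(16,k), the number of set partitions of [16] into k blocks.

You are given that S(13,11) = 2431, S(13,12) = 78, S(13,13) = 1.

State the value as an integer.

6020

r14: T_14,12=12×78+2431=3367; T_14,13=13×1+78=91; T_14,14=14×0+1=1
r15: T_15,13=13×91+3367=4550; T_15,14=14×1+91=105
r16: T_16,14=14×105+4550=6020
Read S(16,14) = 6020.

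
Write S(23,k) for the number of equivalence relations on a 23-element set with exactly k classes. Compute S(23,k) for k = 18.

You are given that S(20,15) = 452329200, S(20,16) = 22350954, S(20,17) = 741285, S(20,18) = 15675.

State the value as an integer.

2364885369

@21  (21,16):22350954·16+452329200→809944464, (21,17):741285·17+22350954→34952799, (21,18):15675·18+741285→1023435
@22  (22,17):34952799·17+809944464→1404142047, (22,18):1023435·18+34952799→53374629
@23  (23,18):53374629·18+1404142047→2364885369
Read S(23,18) = 2364885369.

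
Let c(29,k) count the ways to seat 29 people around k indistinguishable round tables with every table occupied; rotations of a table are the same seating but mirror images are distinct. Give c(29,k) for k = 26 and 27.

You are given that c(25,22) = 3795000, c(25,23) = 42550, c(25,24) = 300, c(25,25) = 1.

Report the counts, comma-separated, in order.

i=26: T(26,23)=3795000+25·42550=4858750 | T(26,24)=42550+25·300=50050 | T(26,25)=300+25·1=325 | T(26,26)=1+25·0=1
i=27: T(27,24)=4858750+26·50050=6160050 | T(27,25)=50050+26·325=58500 | T(27,26)=325+26·1=351 | T(27,27)=1+26·0=1
i=28: T(28,25)=6160050+27·58500=7739550 | T(28,26)=58500+27·351=67977 | T(28,27)=351+27·1=378
i=29: T(29,26)=7739550+28·67977=9642906 | T(29,27)=67977+28·378=78561
Read c(29,26) = 9642906, c(29,27) = 78561.

9642906, 78561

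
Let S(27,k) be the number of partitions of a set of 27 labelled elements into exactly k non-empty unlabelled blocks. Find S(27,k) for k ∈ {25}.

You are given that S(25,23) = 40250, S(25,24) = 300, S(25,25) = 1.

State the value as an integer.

55575

row 26: T[26][24]=24·300+40250=47450  T[26][25]=25·1+300=325
row 27: T[27][25]=25·325+47450=55575
Read S(27,25) = 55575.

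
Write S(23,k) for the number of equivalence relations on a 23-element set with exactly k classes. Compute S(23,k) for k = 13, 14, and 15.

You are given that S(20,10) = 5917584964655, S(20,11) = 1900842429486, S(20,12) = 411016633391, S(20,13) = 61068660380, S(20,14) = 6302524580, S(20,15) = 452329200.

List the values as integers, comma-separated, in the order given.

[21] T[21,11]:11*1900842429486+5917584964655=26826851689001 · T[21,12]:12*411016633391+1900842429486=6833042030178 · T[21,13]:13*61068660380+411016633391=1204909218331 · T[21,14]:14*6302524580+61068660380=149304004500 · T[21,15]:15*452329200+6302524580=13087462580
[22] T[22,12]:12*6833042030178+26826851689001=108823356051137 · T[22,13]:13*1204909218331+6833042030178=22496861868481 · T[22,14]:14*149304004500+1204909218331=3295165281331 · T[22,15]:15*13087462580+149304004500=345615943200
[23] T[23,13]:13*22496861868481+108823356051137=401282560341390 · T[23,14]:14*3295165281331+22496861868481=68629175807115 · T[23,15]:15*345615943200+3295165281331=8479404429331
Read S(23,13) = 401282560341390, S(23,14) = 68629175807115, S(23,15) = 8479404429331.

401282560341390, 68629175807115, 8479404429331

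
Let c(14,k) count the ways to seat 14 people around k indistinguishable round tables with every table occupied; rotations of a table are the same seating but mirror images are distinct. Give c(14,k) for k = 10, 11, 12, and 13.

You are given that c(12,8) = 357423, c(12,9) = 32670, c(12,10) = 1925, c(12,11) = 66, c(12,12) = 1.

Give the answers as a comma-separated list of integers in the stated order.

1474473, 91091, 3731, 91

r13: T_13,9=12×32670+357423=749463; T_13,10=12×1925+32670=55770; T_13,11=12×66+1925=2717; T_13,12=12×1+66=78; T_13,13=12×0+1=1
r14: T_14,10=13×55770+749463=1474473; T_14,11=13×2717+55770=91091; T_14,12=13×78+2717=3731; T_14,13=13×1+78=91
Read c(14,10) = 1474473, c(14,11) = 91091, c(14,12) = 3731, c(14,13) = 91.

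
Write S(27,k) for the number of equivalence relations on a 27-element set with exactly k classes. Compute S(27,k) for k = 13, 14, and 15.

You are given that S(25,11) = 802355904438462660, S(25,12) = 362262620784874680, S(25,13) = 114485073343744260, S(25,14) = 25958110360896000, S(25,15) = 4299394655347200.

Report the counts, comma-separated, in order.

row 26: T[26][12]=12·362262620784874680+802355904438462660=5149507353856958820  T[26][13]=13·114485073343744260+362262620784874680=1850568574253550060  T[26][14]=14·25958110360896000+114485073343744260=477898618396288260  T[26][15]=15·4299394655347200+25958110360896000=90449030191104000
row 27: T[27][13]=13·1850568574253550060+5149507353856958820=29206898819153109600  T[27][14]=14·477898618396288260+1850568574253550060=8541149231801585700  T[27][15]=15·90449030191104000+477898618396288260=1834634071262848260
Read S(27,13) = 29206898819153109600, S(27,14) = 8541149231801585700, S(27,15) = 1834634071262848260.

29206898819153109600, 8541149231801585700, 1834634071262848260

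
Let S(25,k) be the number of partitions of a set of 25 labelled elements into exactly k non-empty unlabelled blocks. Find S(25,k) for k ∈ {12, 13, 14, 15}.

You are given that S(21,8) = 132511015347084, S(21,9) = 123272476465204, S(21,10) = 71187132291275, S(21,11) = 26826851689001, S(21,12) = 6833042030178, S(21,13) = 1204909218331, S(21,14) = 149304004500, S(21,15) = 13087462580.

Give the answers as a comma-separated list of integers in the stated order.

i=22: T(22,9)=132511015347084+9·123272476465204=1241963303533920 | T(22,10)=123272476465204+10·71187132291275=835143799377954 | T(22,11)=71187132291275+11·26826851689001=366282500870286 | T(22,12)=26826851689001+12·6833042030178=108823356051137 | T(22,13)=6833042030178+13·1204909218331=22496861868481 | T(22,14)=1204909218331+14·149304004500=3295165281331 | T(22,15)=149304004500+15·13087462580=345615943200
i=23: T(23,10)=1241963303533920+10·835143799377954=9593401297313460 | T(23,11)=835143799377954+11·366282500870286=4864251308951100 | T(23,12)=366282500870286+12·108823356051137=1672162773483930 | T(23,13)=108823356051137+13·22496861868481=401282560341390 | T(23,14)=22496861868481+14·3295165281331=68629175807115 | T(23,15)=3295165281331+15·345615943200=8479404429331
i=24: T(24,11)=9593401297313460+11·4864251308951100=63100165695775560 | T(24,12)=4864251308951100+12·1672162773483930=24930204590758260 | T(24,13)=1672162773483930+13·401282560341390=6888836057922000 | T(24,14)=401282560341390+14·68629175807115=1362091021641000 | T(24,15)=68629175807115+15·8479404429331=195820242247080
i=25: T(25,12)=63100165695775560+12·24930204590758260=362262620784874680 | T(25,13)=24930204590758260+13·6888836057922000=114485073343744260 | T(25,14)=6888836057922000+14·1362091021641000=25958110360896000 | T(25,15)=1362091021641000+15·195820242247080=4299394655347200
Read S(25,12) = 362262620784874680, S(25,13) = 114485073343744260, S(25,14) = 25958110360896000, S(25,15) = 4299394655347200.

362262620784874680, 114485073343744260, 25958110360896000, 4299394655347200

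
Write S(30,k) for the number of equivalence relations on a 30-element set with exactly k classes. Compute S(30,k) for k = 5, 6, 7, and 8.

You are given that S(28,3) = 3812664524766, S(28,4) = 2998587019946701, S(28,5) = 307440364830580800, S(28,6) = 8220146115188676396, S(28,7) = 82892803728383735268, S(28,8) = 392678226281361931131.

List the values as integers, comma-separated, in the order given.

r29: T_29,4=4×2998587019946701+3812664524766=11998160744311570; T_29,5=5×307440364830580800+2998587019946701=1540200411172850701; T_29,6=6×8220146115188676396+307440364830580800=49628317055962639176; T_29,7=7×82892803728383735268+8220146115188676396=588469772213874823272; T_29,8=8×392678226281361931131+82892803728383735268=3224318613979279184316
r30: T_30,5=5×1540200411172850701+11998160744311570=7713000216608565075; T_30,6=6×49628317055962639176+1540200411172850701=299310102746948685757; T_30,7=7×588469772213874823272+49628317055962639176=4168916722553086402080; T_30,8=8×3224318613979279184316+588469772213874823272=26383018684048108297800
Read S(30,5) = 7713000216608565075, S(30,6) = 299310102746948685757, S(30,7) = 4168916722553086402080, S(30,8) = 26383018684048108297800.

7713000216608565075, 299310102746948685757, 4168916722553086402080, 26383018684048108297800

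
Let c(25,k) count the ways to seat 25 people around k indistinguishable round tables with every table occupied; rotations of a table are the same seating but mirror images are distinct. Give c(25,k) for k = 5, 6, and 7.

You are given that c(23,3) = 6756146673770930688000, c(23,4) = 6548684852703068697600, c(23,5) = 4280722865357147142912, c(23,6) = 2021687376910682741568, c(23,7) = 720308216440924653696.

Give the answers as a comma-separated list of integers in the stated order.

i=24: T(24,4)=6756146673770930688000+23·6548684852703068697600=157375898285941510732800 | T(24,5)=6548684852703068697600+23·4280722865357147142912=105005310755917452984576 | T(24,6)=4280722865357147142912+23·2021687376910682741568=50779532534302850198976 | T(24,7)=2021687376910682741568+23·720308216440924653696=18588776355051949776576
i=25: T(25,5)=157375898285941510732800+24·105005310755917452984576=2677503356427960382362624 | T(25,6)=105005310755917452984576+24·50779532534302850198976=1323714091579185857760000 | T(25,7)=50779532534302850198976+24·18588776355051949776576=496910165055549644836800
Read c(25,5) = 2677503356427960382362624, c(25,6) = 1323714091579185857760000, c(25,7) = 496910165055549644836800.

2677503356427960382362624, 1323714091579185857760000, 496910165055549644836800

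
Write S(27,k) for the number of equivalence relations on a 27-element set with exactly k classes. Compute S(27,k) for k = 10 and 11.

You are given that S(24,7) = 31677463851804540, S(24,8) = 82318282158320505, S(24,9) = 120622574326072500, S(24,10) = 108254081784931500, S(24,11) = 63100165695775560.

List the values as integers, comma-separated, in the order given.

row 25: T[25][8]=8·82318282158320505+31677463851804540=690223721118368580  T[25][9]=9·120622574326072500+82318282158320505=1167921451092973005  T[25][10]=10·108254081784931500+120622574326072500=1203163392175387500  T[25][11]=11·63100165695775560+108254081784931500=802355904438462660
row 26: T[26][9]=9·1167921451092973005+690223721118368580=11201516780955125625  T[26][10]=10·1203163392175387500+1167921451092973005=13199555372846848005  T[26][11]=11·802355904438462660+1203163392175387500=10029078340998476760
row 27: T[27][10]=10·13199555372846848005+11201516780955125625=143197070509423605675  T[27][11]=11·10029078340998476760+13199555372846848005=123519417123830092365
Read S(27,10) = 143197070509423605675, S(27,11) = 123519417123830092365.

143197070509423605675, 123519417123830092365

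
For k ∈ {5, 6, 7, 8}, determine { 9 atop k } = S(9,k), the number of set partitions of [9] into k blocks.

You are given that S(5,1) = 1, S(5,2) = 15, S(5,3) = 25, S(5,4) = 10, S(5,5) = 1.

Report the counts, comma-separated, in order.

row 6: T[6][2]=2·15+1=31  T[6][3]=3·25+15=90  T[6][4]=4·10+25=65  T[6][5]=5·1+10=15  T[6][6]=6·0+1=1
row 7: T[7][3]=3·90+31=301  T[7][4]=4·65+90=350  T[7][5]=5·15+65=140  T[7][6]=6·1+15=21  T[7][7]=7·0+1=1
row 8: T[8][4]=4·350+301=1701  T[8][5]=5·140+350=1050  T[8][6]=6·21+140=266  T[8][7]=7·1+21=28  T[8][8]=8·0+1=1
row 9: T[9][5]=5·1050+1701=6951  T[9][6]=6·266+1050=2646  T[9][7]=7·28+266=462  T[9][8]=8·1+28=36
Read S(9,5) = 6951, S(9,6) = 2646, S(9,7) = 462, S(9,8) = 36.

6951, 2646, 462, 36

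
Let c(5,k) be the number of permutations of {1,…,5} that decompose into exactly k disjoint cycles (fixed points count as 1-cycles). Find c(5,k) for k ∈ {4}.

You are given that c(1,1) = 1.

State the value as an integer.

r2: T_2,1=1×1+0=1; T_2,2=1×0+1=1
r3: T_3,2=2×1+1=3; T_3,3=2×0+1=1
r4: T_4,3=3×1+3=6; T_4,4=3×0+1=1
r5: T_5,4=4×1+6=10
Read c(5,4) = 10.

10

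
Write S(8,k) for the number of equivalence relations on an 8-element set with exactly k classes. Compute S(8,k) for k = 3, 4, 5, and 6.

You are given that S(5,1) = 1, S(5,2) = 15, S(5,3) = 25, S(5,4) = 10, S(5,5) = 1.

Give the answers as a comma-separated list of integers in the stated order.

966, 1701, 1050, 266

[6] T[6,1]:1*1+0=1 · T[6,2]:2*15+1=31 · T[6,3]:3*25+15=90 · T[6,4]:4*10+25=65 · T[6,5]:5*1+10=15 · T[6,6]:6*0+1=1
[7] T[7,2]:2*31+1=63 · T[7,3]:3*90+31=301 · T[7,4]:4*65+90=350 · T[7,5]:5*15+65=140 · T[7,6]:6*1+15=21
[8] T[8,3]:3*301+63=966 · T[8,4]:4*350+301=1701 · T[8,5]:5*140+350=1050 · T[8,6]:6*21+140=266
Read S(8,3) = 966, S(8,4) = 1701, S(8,5) = 1050, S(8,6) = 266.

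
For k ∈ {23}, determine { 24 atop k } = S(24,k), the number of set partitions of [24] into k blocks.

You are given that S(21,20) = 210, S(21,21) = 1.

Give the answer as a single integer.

276

[22] T[22,21]:21*1+210=231 · T[22,22]:22*0+1=1
[23] T[23,22]:22*1+231=253 · T[23,23]:23*0+1=1
[24] T[24,23]:23*1+253=276
Read S(24,23) = 276.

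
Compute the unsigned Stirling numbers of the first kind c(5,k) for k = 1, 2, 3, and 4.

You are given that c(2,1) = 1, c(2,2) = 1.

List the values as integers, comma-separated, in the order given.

[3] T[3,1]:2*1+0=2 · T[3,2]:2*1+1=3 · T[3,3]:2*0+1=1
[4] T[4,1]:3*2+0=6 · T[4,2]:3*3+2=11 · T[4,3]:3*1+3=6 · T[4,4]:3*0+1=1
[5] T[5,1]:4*6+0=24 · T[5,2]:4*11+6=50 · T[5,3]:4*6+11=35 · T[5,4]:4*1+6=10
Read c(5,1) = 24, c(5,2) = 50, c(5,3) = 35, c(5,4) = 10.

24, 50, 35, 10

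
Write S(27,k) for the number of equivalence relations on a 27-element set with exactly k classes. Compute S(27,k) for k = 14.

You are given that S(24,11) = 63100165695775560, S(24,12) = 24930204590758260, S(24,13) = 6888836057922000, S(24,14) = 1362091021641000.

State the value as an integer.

r25: T_25,12=12×24930204590758260+63100165695775560=362262620784874680; T_25,13=13×6888836057922000+24930204590758260=114485073343744260; T_25,14=14×1362091021641000+6888836057922000=25958110360896000
r26: T_26,13=13×114485073343744260+362262620784874680=1850568574253550060; T_26,14=14×25958110360896000+114485073343744260=477898618396288260
r27: T_27,14=14×477898618396288260+1850568574253550060=8541149231801585700
Read S(27,14) = 8541149231801585700.

8541149231801585700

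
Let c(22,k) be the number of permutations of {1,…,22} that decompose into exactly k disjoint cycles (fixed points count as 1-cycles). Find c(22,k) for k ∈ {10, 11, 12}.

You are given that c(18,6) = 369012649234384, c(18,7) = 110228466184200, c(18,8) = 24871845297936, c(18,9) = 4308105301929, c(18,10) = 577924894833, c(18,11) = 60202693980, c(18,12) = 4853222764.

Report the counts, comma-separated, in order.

276019109275035346, 37600535086859745, 4154823851430525

r19: T_19,7=18×110228466184200+369012649234384=2353125040549984; T_19,8=18×24871845297936+110228466184200=557921681547048; T_19,9=18×4308105301929+24871845297936=102417740732658; T_19,10=18×577924894833+4308105301929=14710753408923; T_19,11=18×60202693980+577924894833=1661573386473; T_19,12=18×4853222764+60202693980=147560703732
r20: T_20,8=19×557921681547048+2353125040549984=12953636989943896; T_20,9=19×102417740732658+557921681547048=2503858755467550; T_20,10=19×14710753408923+102417740732658=381922055502195; T_20,11=19×1661573386473+14710753408923=46280647751910; T_20,12=19×147560703732+1661573386473=4465226757381
r21: T_21,9=20×2503858755467550+12953636989943896=63030812099294896; T_21,10=20×381922055502195+2503858755467550=10142299865511450; T_21,11=20×46280647751910+381922055502195=1307535010540395; T_21,12=20×4465226757381+46280647751910=135585182899530
r22: T_22,10=21×10142299865511450+63030812099294896=276019109275035346; T_22,11=21×1307535010540395+10142299865511450=37600535086859745; T_22,12=21×135585182899530+1307535010540395=4154823851430525
Read c(22,10) = 276019109275035346, c(22,11) = 37600535086859745, c(22,12) = 4154823851430525.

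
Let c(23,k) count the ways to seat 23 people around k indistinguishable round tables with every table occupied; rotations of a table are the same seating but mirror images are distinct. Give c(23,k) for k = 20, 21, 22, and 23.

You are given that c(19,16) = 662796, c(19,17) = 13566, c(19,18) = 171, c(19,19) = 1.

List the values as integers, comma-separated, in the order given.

i=20: T(20,17)=662796+19·13566=920550 | T(20,18)=13566+19·171=16815 | T(20,19)=171+19·1=190 | T(20,20)=1+19·0=1
i=21: T(21,18)=920550+20·16815=1256850 | T(21,19)=16815+20·190=20615 | T(21,20)=190+20·1=210 | T(21,21)=1+20·0=1
i=22: T(22,19)=1256850+21·20615=1689765 | T(22,20)=20615+21·210=25025 | T(22,21)=210+21·1=231 | T(22,22)=1+21·0=1
i=23: T(23,20)=1689765+22·25025=2240315 | T(23,21)=25025+22·231=30107 | T(23,22)=231+22·1=253 | T(23,23)=1+22·0=1
Read c(23,20) = 2240315, c(23,21) = 30107, c(23,22) = 253, c(23,23) = 1.

2240315, 30107, 253, 1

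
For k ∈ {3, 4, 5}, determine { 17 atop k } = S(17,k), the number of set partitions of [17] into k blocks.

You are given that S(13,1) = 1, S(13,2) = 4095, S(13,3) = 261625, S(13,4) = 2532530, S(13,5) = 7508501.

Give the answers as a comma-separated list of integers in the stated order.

21457825, 694337290, 5652751651

[14] T[14,1]:1*1+0=1 · T[14,2]:2*4095+1=8191 · T[14,3]:3*261625+4095=788970 · T[14,4]:4*2532530+261625=10391745 · T[14,5]:5*7508501+2532530=40075035
[15] T[15,1]:1*1+0=1 · T[15,2]:2*8191+1=16383 · T[15,3]:3*788970+8191=2375101 · T[15,4]:4*10391745+788970=42355950 · T[15,5]:5*40075035+10391745=210766920
[16] T[16,2]:2*16383+1=32767 · T[16,3]:3*2375101+16383=7141686 · T[16,4]:4*42355950+2375101=171798901 · T[16,5]:5*210766920+42355950=1096190550
[17] T[17,3]:3*7141686+32767=21457825 · T[17,4]:4*171798901+7141686=694337290 · T[17,5]:5*1096190550+171798901=5652751651
Read S(17,3) = 21457825, S(17,4) = 694337290, S(17,5) = 5652751651.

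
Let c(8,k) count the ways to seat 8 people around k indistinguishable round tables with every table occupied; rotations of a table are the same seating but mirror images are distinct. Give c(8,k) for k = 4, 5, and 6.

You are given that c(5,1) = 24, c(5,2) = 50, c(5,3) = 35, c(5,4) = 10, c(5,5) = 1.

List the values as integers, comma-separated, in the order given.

6769, 1960, 322

i=6: T(6,2)=24+5·50=274 | T(6,3)=50+5·35=225 | T(6,4)=35+5·10=85 | T(6,5)=10+5·1=15 | T(6,6)=1+5·0=1
i=7: T(7,3)=274+6·225=1624 | T(7,4)=225+6·85=735 | T(7,5)=85+6·15=175 | T(7,6)=15+6·1=21
i=8: T(8,4)=1624+7·735=6769 | T(8,5)=735+7·175=1960 | T(8,6)=175+7·21=322
Read c(8,4) = 6769, c(8,5) = 1960, c(8,6) = 322.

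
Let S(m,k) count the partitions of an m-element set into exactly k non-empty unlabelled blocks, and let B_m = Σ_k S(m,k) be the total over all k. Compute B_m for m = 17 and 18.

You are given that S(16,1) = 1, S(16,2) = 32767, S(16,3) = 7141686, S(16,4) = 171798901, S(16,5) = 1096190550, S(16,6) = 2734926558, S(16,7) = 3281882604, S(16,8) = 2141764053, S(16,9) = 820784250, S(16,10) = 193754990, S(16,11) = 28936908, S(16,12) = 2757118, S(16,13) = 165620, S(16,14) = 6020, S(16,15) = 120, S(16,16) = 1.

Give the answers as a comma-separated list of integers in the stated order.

row 17: T[17][1]=1·1+0=1  T[17][2]=2·32767+1=65535  T[17][3]=3·7141686+32767=21457825  T[17][4]=4·171798901+7141686=694337290  T[17][5]=5·1096190550+171798901=5652751651  T[17][6]=6·2734926558+1096190550=17505749898  T[17][7]=7·3281882604+2734926558=25708104786  T[17][8]=8·2141764053+3281882604=20415995028  T[17][9]=9·820784250+2141764053=9528822303  T[17][10]=10·193754990+820784250=2758334150  T[17][11]=11·28936908+193754990=512060978  T[17][12]=12·2757118+28936908=62022324  T[17][13]=13·165620+2757118=4910178  T[17][14]=14·6020+165620=249900  T[17][15]=15·120+6020=7820  T[17][16]=16·1+120=136  T[17][17]=17·0+1=1
row 18: T[18][1]=1·1+0=1  T[18][2]=2·65535+1=131071  T[18][3]=3·21457825+65535=64439010  T[18][4]=4·694337290+21457825=2798806985  T[18][5]=5·5652751651+694337290=28958095545  T[18][6]=6·17505749898+5652751651=110687251039  T[18][7]=7·25708104786+17505749898=197462483400  T[18][8]=8·20415995028+25708104786=189036065010  T[18][9]=9·9528822303+20415995028=106175395755  T[18][10]=10·2758334150+9528822303=37112163803  T[18][11]=11·512060978+2758334150=8391004908  T[18][12]=12·62022324+512060978=1256328866  T[18][13]=13·4910178+62022324=125854638  T[18][14]=14·249900+4910178=8408778  T[18][15]=15·7820+249900=367200  T[18][16]=16·136+7820=9996  T[18][17]=17·1+136=153  T[18][18]=18·0+1=1
B_17 = ΣS(17,k) = 1+65535+21457825+694337290+5652751651+17505749898+25708104786+20415995028+9528822303+2758334150+512060978+62022324+4910178+249900+7820+136+1 = 82864869804
B_18 = ΣS(18,k) = 1+131071+64439010+2798806985+28958095545+110687251039+197462483400+189036065010+106175395755+37112163803+8391004908+1256328866+125854638+8408778+367200+9996+153+1 = 682076806159

82864869804, 682076806159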